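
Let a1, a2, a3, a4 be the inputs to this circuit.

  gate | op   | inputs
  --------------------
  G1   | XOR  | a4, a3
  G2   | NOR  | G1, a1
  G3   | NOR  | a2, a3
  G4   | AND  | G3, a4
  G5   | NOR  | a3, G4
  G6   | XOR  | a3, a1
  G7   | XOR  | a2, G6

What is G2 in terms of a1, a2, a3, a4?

(a4 XOR a3) NOR a1

G1 = a4 XOR a3
G2 = G1 NOR a1 = (a4 XOR a3) NOR a1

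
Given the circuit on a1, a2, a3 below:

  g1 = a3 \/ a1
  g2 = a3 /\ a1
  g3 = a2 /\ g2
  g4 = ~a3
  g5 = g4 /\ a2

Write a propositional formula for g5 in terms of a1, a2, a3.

g4 = ~a3
g5 = g4 /\ a2 = ~a3 /\ a2

~a3 /\ a2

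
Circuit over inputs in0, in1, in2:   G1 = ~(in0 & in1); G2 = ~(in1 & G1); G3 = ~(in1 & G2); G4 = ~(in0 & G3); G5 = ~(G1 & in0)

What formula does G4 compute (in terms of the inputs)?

G1 = ~(in0 & in1)
G2 = ~(in1 & G1) = ~(in1 & (~(in0 & in1)))
G3 = ~(in1 & G2) = ~(in1 & (~(in1 & (~(in0 & in1)))))
G4 = ~(in0 & G3) = ~(in0 & (~(in1 & (~(in1 & (~(in0 & in1)))))))

~(in0 & (~(in1 & (~(in1 & (~(in0 & in1)))))))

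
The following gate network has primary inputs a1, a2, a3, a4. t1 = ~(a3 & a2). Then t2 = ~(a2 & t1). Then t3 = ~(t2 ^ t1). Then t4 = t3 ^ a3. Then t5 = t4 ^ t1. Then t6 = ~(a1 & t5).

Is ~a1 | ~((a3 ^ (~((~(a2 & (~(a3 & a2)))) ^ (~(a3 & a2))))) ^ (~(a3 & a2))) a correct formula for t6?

t1 = ~(a3 & a2)
t2 = ~(a2 & t1) = ~(a2 & (~(a3 & a2)))
t3 = ~(t2 ^ t1) = ~((~(a2 & (~(a3 & a2)))) ^ (~(a3 & a2)))
t4 = t3 ^ a3 = (~((~(a2 & (~(a3 & a2)))) ^ (~(a3 & a2)))) ^ a3
t5 = t4 ^ t1 = ((~((~(a2 & (~(a3 & a2)))) ^ (~(a3 & a2)))) ^ a3) ^ (~(a3 & a2))
t6 = ~(a1 & t5) = ~(a1 & (((~((~(a2 & (~(a3 & a2)))) ^ (~(a3 & a2)))) ^ a3) ^ (~(a3 & a2))))
At a1=1, a2=0, a3=1, a4=0: circuit gives 0, formula gives 0.
At a1=0, a2=0, a3=0, a4=0: circuit gives 1, formula gives 1.
Agrees on all 16 inputs.

Yes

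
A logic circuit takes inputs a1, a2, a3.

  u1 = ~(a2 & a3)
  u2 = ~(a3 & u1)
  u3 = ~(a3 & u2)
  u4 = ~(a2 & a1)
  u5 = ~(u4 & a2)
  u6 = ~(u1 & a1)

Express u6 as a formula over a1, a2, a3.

~((~(a2 & a3)) & a1)

u1 = ~(a2 & a3)
u6 = ~(u1 & a1) = ~((~(a2 & a3)) & a1)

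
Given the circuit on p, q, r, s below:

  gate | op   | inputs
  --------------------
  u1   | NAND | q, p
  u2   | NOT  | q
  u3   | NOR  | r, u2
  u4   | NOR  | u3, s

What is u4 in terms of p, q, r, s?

u2 = NOT q
u3 = r NOR u2 = r NOR NOT q
u4 = u3 NOR s = (r NOR NOT q) NOR s

(r NOR NOT q) NOR s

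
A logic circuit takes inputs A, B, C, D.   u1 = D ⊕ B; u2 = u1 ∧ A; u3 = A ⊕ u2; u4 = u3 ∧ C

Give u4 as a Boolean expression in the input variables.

(A ⊕ ((D ⊕ B) ∧ A)) ∧ C

u1 = D ⊕ B
u2 = u1 ∧ A = (D ⊕ B) ∧ A
u3 = A ⊕ u2 = A ⊕ ((D ⊕ B) ∧ A)
u4 = u3 ∧ C = (A ⊕ ((D ⊕ B) ∧ A)) ∧ C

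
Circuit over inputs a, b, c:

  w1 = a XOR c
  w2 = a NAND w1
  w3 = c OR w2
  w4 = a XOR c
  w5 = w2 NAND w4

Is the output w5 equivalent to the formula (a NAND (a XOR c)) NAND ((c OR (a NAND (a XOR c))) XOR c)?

w1 = a XOR c
w2 = a NAND w1 = a NAND (a XOR c)
w4 = a XOR c
w5 = w2 NAND w4 = (a NAND (a XOR c)) NAND (a XOR c)
At a=0, b=0, c=0: circuit gives 1, formula gives 0.

No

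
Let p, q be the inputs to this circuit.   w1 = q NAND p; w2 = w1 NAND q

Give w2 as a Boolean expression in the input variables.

(q NAND p) NAND q

w1 = q NAND p
w2 = w1 NAND q = (q NAND p) NAND q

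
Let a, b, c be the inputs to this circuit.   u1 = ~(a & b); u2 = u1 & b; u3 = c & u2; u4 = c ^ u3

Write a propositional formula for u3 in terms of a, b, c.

u1 = ~(a & b)
u2 = u1 & b = (~(a & b)) & b
u3 = c & u2 = c & ((~(a & b)) & b)

c & ((~(a & b)) & b)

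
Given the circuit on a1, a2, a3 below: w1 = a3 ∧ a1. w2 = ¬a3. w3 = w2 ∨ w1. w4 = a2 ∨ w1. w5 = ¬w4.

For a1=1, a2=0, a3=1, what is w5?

w1 = 1 ∧ 1 = 1
w4 = 0 ∨ 1 = 1
w5 = ¬1 = 0

0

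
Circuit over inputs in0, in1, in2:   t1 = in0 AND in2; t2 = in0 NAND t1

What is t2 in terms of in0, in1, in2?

t1 = in0 AND in2
t2 = in0 NAND t1 = in0 NAND (in0 AND in2)

in0 NAND (in0 AND in2)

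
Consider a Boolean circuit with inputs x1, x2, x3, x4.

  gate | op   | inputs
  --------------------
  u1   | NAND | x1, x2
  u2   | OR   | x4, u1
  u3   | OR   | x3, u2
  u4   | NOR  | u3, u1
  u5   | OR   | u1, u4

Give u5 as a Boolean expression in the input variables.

(x1 NAND x2) OR ((x3 OR (x4 OR (x1 NAND x2))) NOR (x1 NAND x2))

u1 = x1 NAND x2
u2 = x4 OR u1 = x4 OR (x1 NAND x2)
u3 = x3 OR u2 = x3 OR (x4 OR (x1 NAND x2))
u4 = u3 NOR u1 = (x3 OR (x4 OR (x1 NAND x2))) NOR (x1 NAND x2)
u5 = u1 OR u4 = (x1 NAND x2) OR ((x3 OR (x4 OR (x1 NAND x2))) NOR (x1 NAND x2))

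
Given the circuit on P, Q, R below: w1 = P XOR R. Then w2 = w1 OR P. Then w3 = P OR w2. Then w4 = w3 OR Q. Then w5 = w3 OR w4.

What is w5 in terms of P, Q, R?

(P OR ((P XOR R) OR P)) OR ((P OR ((P XOR R) OR P)) OR Q)

w1 = P XOR R
w2 = w1 OR P = (P XOR R) OR P
w3 = P OR w2 = P OR ((P XOR R) OR P)
w4 = w3 OR Q = (P OR ((P XOR R) OR P)) OR Q
w5 = w3 OR w4 = (P OR ((P XOR R) OR P)) OR ((P OR ((P XOR R) OR P)) OR Q)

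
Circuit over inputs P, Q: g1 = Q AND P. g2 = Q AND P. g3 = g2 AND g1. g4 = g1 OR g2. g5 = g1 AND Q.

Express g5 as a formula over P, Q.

g1 = Q AND P
g5 = g1 AND Q = (Q AND P) AND Q

(Q AND P) AND Q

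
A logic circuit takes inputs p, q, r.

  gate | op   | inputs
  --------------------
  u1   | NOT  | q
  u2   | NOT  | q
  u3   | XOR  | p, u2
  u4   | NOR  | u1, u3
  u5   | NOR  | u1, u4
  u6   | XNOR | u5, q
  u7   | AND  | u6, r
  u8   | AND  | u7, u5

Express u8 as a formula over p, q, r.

(((NOT q NOR (NOT q NOR (p XOR NOT q))) XNOR q) AND r) AND (NOT q NOR (NOT q NOR (p XOR NOT q)))

u1 = NOT q
u2 = NOT q
u3 = p XOR u2 = p XOR NOT q
u4 = u1 NOR u3 = NOT q NOR (p XOR NOT q)
u5 = u1 NOR u4 = NOT q NOR (NOT q NOR (p XOR NOT q))
u6 = u5 XNOR q = (NOT q NOR (NOT q NOR (p XOR NOT q))) XNOR q
u7 = u6 AND r = ((NOT q NOR (NOT q NOR (p XOR NOT q))) XNOR q) AND r
u8 = u7 AND u5 = (((NOT q NOR (NOT q NOR (p XOR NOT q))) XNOR q) AND r) AND (NOT q NOR (NOT q NOR (p XOR NOT q)))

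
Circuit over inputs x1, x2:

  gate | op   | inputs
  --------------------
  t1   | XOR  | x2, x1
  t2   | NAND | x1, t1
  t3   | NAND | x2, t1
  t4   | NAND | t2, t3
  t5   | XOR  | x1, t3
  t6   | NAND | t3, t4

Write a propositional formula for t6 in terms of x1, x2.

(x2 NAND (x2 XOR x1)) NAND ((x1 NAND (x2 XOR x1)) NAND (x2 NAND (x2 XOR x1)))

t1 = x2 XOR x1
t2 = x1 NAND t1 = x1 NAND (x2 XOR x1)
t3 = x2 NAND t1 = x2 NAND (x2 XOR x1)
t4 = t2 NAND t3 = (x1 NAND (x2 XOR x1)) NAND (x2 NAND (x2 XOR x1))
t6 = t3 NAND t4 = (x2 NAND (x2 XOR x1)) NAND ((x1 NAND (x2 XOR x1)) NAND (x2 NAND (x2 XOR x1)))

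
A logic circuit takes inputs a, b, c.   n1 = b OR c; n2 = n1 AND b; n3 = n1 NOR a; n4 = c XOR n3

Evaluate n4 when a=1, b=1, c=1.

n1 = 1 OR 1 = 1
n3 = 1 NOR 1 = 0
n4 = 1 XOR 0 = 1

1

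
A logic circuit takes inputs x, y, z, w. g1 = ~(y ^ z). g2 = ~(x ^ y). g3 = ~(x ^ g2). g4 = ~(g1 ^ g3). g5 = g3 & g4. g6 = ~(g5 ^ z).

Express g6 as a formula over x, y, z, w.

g1 = ~(y ^ z)
g2 = ~(x ^ y)
g3 = ~(x ^ g2) = ~(x ^ (~(x ^ y)))
g4 = ~(g1 ^ g3) = ~((~(y ^ z)) ^ (~(x ^ (~(x ^ y)))))
g5 = g3 & g4 = (~(x ^ (~(x ^ y)))) & (~((~(y ^ z)) ^ (~(x ^ (~(x ^ y))))))
g6 = ~(g5 ^ z) = ~(((~(x ^ (~(x ^ y)))) & (~((~(y ^ z)) ^ (~(x ^ (~(x ^ y))))))) ^ z)

~(((~(x ^ (~(x ^ y)))) & (~((~(y ^ z)) ^ (~(x ^ (~(x ^ y))))))) ^ z)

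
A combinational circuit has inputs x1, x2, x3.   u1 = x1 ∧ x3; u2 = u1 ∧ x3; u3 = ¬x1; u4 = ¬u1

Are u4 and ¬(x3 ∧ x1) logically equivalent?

u1 = x1 ∧ x3
u4 = ¬u1 = ¬(x1 ∧ x3)
At x1=1, x2=0, x3=1: circuit gives 0, formula gives 0.
At x1=0, x2=0, x3=0: circuit gives 1, formula gives 1.
Agrees on all 8 inputs.

Yes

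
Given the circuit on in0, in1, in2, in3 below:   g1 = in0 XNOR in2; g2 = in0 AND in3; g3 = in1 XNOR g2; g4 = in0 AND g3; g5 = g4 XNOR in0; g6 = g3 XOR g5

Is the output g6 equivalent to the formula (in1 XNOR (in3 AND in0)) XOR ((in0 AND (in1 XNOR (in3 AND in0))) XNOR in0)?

Yes

g2 = in0 AND in3
g3 = in1 XNOR g2 = in1 XNOR (in0 AND in3)
g4 = in0 AND g3 = in0 AND (in1 XNOR (in0 AND in3))
g5 = g4 XNOR in0 = (in0 AND (in1 XNOR (in0 AND in3))) XNOR in0
g6 = g3 XOR g5 = (in1 XNOR (in0 AND in3)) XOR ((in0 AND (in1 XNOR (in0 AND in3))) XNOR in0)
At in0=0, in1=0, in2=0, in3=0: circuit gives 0, formula gives 0.
At in0=0, in1=1, in2=0, in3=0: circuit gives 1, formula gives 1.
Agrees on all 16 inputs.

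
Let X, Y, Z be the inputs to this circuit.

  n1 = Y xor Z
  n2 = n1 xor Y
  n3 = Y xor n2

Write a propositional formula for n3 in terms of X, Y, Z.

Y xor ((Y xor Z) xor Y)

n1 = Y xor Z
n2 = n1 xor Y = (Y xor Z) xor Y
n3 = Y xor n2 = Y xor ((Y xor Z) xor Y)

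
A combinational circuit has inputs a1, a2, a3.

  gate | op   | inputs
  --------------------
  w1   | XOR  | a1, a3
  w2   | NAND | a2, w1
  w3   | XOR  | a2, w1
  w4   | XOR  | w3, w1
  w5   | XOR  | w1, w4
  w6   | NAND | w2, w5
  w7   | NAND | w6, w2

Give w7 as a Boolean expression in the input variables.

((a2 NAND (a1 XOR a3)) NAND ((a1 XOR a3) XOR ((a2 XOR (a1 XOR a3)) XOR (a1 XOR a3)))) NAND (a2 NAND (a1 XOR a3))

w1 = a1 XOR a3
w2 = a2 NAND w1 = a2 NAND (a1 XOR a3)
w3 = a2 XOR w1 = a2 XOR (a1 XOR a3)
w4 = w3 XOR w1 = (a2 XOR (a1 XOR a3)) XOR (a1 XOR a3)
w5 = w1 XOR w4 = (a1 XOR a3) XOR ((a2 XOR (a1 XOR a3)) XOR (a1 XOR a3))
w6 = w2 NAND w5 = (a2 NAND (a1 XOR a3)) NAND ((a1 XOR a3) XOR ((a2 XOR (a1 XOR a3)) XOR (a1 XOR a3)))
w7 = w6 NAND w2 = ((a2 NAND (a1 XOR a3)) NAND ((a1 XOR a3) XOR ((a2 XOR (a1 XOR a3)) XOR (a1 XOR a3)))) NAND (a2 NAND (a1 XOR a3))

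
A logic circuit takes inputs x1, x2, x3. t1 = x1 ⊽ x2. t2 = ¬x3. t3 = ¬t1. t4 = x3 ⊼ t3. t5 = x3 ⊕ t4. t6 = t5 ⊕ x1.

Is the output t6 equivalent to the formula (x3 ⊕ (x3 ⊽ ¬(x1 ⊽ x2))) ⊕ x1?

No

t1 = x1 ⊽ x2
t3 = ¬t1 = ¬(x1 ⊽ x2)
t4 = x3 ⊼ t3 = x3 ⊼ ¬(x1 ⊽ x2)
t5 = x3 ⊕ t4 = x3 ⊕ (x3 ⊼ ¬(x1 ⊽ x2))
t6 = t5 ⊕ x1 = (x3 ⊕ (x3 ⊼ ¬(x1 ⊽ x2))) ⊕ x1
At x1=0, x2=0, x3=1: circuit gives 0, formula gives 1.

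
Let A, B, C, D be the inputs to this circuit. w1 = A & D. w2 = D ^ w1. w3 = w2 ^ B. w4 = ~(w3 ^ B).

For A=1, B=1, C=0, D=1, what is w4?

1

w1 = 1 & 1 = 1
w2 = 1 ^ 1 = 0
w3 = 0 ^ 1 = 1
w4 = ~(1 ^ 1) = 1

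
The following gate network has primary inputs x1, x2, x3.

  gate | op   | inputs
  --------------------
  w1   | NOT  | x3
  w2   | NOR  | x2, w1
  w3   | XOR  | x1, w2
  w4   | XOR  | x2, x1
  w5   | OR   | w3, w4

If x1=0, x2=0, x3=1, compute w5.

1

w1 = NOT 1 = 0
w2 = 0 NOR 0 = 1
w3 = 0 XOR 1 = 1
w4 = 0 XOR 0 = 0
w5 = 1 OR 0 = 1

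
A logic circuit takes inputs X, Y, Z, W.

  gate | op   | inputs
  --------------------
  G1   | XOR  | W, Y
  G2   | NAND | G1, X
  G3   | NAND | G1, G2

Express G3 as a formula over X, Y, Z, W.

G1 = W XOR Y
G2 = G1 NAND X = (W XOR Y) NAND X
G3 = G1 NAND G2 = (W XOR Y) NAND ((W XOR Y) NAND X)

(W XOR Y) NAND ((W XOR Y) NAND X)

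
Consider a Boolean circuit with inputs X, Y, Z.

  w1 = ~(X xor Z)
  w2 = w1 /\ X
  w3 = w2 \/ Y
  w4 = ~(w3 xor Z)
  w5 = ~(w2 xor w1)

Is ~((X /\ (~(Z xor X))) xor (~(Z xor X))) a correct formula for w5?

Yes

w1 = ~(X xor Z)
w2 = w1 /\ X = (~(X xor Z)) /\ X
w5 = ~(w2 xor w1) = ~(((~(X xor Z)) /\ X) xor (~(X xor Z)))
At X=0, Y=0, Z=0: circuit gives 0, formula gives 0.
At X=0, Y=0, Z=1: circuit gives 1, formula gives 1.
Agrees on all 8 inputs.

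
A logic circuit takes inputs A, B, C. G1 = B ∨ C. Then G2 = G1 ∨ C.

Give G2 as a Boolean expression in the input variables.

(B ∨ C) ∨ C

G1 = B ∨ C
G2 = G1 ∨ C = (B ∨ C) ∨ C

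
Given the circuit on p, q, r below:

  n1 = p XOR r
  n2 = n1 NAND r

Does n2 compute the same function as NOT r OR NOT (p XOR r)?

n1 = p XOR r
n2 = n1 NAND r = (p XOR r) NAND r
At p=0, q=0, r=1: circuit gives 0, formula gives 0.
At p=0, q=0, r=0: circuit gives 1, formula gives 1.
Agrees on all 8 inputs.

Yes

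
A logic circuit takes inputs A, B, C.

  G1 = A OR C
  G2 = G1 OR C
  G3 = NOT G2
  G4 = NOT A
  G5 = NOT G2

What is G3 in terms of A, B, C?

G1 = A OR C
G2 = G1 OR C = (A OR C) OR C
G3 = NOT G2 = NOT ((A OR C) OR C)

NOT ((A OR C) OR C)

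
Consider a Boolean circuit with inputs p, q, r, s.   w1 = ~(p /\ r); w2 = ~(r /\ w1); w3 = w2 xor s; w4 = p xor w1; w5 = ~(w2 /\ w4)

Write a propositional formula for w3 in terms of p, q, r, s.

w1 = ~(p /\ r)
w2 = ~(r /\ w1) = ~(r /\ (~(p /\ r)))
w3 = w2 xor s = (~(r /\ (~(p /\ r)))) xor s

(~(r /\ (~(p /\ r)))) xor s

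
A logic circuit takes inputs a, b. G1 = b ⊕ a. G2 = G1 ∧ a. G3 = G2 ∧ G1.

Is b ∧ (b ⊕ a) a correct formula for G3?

G1 = b ⊕ a
G2 = G1 ∧ a = (b ⊕ a) ∧ a
G3 = G2 ∧ G1 = ((b ⊕ a) ∧ a) ∧ (b ⊕ a)
At a=0, b=1: circuit gives 0, formula gives 1.

No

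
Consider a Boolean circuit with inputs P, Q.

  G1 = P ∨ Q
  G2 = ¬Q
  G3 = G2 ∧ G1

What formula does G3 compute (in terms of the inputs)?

¬Q ∧ (P ∨ Q)

G1 = P ∨ Q
G2 = ¬Q
G3 = G2 ∧ G1 = ¬Q ∧ (P ∨ Q)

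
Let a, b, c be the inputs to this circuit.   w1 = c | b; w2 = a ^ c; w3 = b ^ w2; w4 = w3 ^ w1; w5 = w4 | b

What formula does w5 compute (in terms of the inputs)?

((b ^ (a ^ c)) ^ (c | b)) | b

w1 = c | b
w2 = a ^ c
w3 = b ^ w2 = b ^ (a ^ c)
w4 = w3 ^ w1 = (b ^ (a ^ c)) ^ (c | b)
w5 = w4 | b = ((b ^ (a ^ c)) ^ (c | b)) | b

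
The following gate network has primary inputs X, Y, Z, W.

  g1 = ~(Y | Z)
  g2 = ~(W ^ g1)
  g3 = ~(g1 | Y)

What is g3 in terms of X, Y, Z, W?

~((~(Y | Z)) | Y)

g1 = ~(Y | Z)
g3 = ~(g1 | Y) = ~((~(Y | Z)) | Y)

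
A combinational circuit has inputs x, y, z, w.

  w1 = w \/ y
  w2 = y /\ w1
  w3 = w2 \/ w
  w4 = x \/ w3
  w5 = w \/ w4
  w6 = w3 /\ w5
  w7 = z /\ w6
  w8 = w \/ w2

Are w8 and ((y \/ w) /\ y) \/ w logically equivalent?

w1 = w \/ y
w2 = y /\ w1 = y /\ (w \/ y)
w8 = w \/ w2 = w \/ (y /\ (w \/ y))
At x=0, y=0, z=0, w=0: circuit gives 0, formula gives 0.
At x=0, y=0, z=0, w=1: circuit gives 1, formula gives 1.
Agrees on all 16 inputs.

Yes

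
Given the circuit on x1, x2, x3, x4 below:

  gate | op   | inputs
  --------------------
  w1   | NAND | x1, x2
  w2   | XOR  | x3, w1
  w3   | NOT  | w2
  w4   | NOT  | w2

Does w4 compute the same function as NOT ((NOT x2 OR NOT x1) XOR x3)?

Yes

w1 = x1 NAND x2
w2 = x3 XOR w1 = x3 XOR (x1 NAND x2)
w4 = NOT w2 = NOT (x3 XOR (x1 NAND x2))
At x1=0, x2=0, x3=0, x4=0: circuit gives 0, formula gives 0.
At x1=0, x2=0, x3=1, x4=0: circuit gives 1, formula gives 1.
Agrees on all 16 inputs.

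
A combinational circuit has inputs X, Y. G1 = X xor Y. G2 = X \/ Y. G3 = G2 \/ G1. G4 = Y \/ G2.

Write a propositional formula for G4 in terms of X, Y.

G2 = X \/ Y
G4 = Y \/ G2 = Y \/ (X \/ Y)

Y \/ (X \/ Y)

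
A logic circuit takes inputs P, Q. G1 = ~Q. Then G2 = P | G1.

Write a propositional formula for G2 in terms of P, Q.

G1 = ~Q
G2 = P | G1 = P | ~Q

P | ~Q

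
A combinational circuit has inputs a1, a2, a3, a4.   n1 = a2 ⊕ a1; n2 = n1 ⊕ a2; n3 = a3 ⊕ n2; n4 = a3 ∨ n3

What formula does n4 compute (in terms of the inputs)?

n1 = a2 ⊕ a1
n2 = n1 ⊕ a2 = (a2 ⊕ a1) ⊕ a2
n3 = a3 ⊕ n2 = a3 ⊕ ((a2 ⊕ a1) ⊕ a2)
n4 = a3 ∨ n3 = a3 ∨ (a3 ⊕ ((a2 ⊕ a1) ⊕ a2))

a3 ∨ (a3 ⊕ ((a2 ⊕ a1) ⊕ a2))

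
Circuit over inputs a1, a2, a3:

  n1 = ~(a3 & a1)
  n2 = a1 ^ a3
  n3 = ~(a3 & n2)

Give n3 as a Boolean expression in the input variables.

~(a3 & (a1 ^ a3))

n2 = a1 ^ a3
n3 = ~(a3 & n2) = ~(a3 & (a1 ^ a3))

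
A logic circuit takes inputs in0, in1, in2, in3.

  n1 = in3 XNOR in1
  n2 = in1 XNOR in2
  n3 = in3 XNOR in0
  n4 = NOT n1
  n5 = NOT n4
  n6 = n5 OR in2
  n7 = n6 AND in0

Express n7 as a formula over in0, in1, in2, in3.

(NOT NOT (in3 XNOR in1) OR in2) AND in0

n1 = in3 XNOR in1
n4 = NOT n1 = NOT (in3 XNOR in1)
n5 = NOT n4 = NOT NOT (in3 XNOR in1)
n6 = n5 OR in2 = NOT NOT (in3 XNOR in1) OR in2
n7 = n6 AND in0 = (NOT NOT (in3 XNOR in1) OR in2) AND in0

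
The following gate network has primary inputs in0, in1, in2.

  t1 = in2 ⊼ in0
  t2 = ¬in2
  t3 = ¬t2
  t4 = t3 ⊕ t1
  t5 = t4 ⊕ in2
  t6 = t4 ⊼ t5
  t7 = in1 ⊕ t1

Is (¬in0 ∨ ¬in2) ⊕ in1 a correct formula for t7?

t1 = in2 ⊼ in0
t7 = in1 ⊕ t1 = in1 ⊕ (in2 ⊼ in0)
At in0=0, in1=1, in2=0: circuit gives 0, formula gives 0.
At in0=0, in1=0, in2=0: circuit gives 1, formula gives 1.
Agrees on all 8 inputs.

Yes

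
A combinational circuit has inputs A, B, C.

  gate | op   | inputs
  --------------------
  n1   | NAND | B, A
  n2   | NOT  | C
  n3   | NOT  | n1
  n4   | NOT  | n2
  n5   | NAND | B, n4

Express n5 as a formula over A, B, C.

n2 = NOT C
n4 = NOT n2 = NOT NOT C
n5 = B NAND n4 = B NAND NOT NOT C

B NAND NOT NOT C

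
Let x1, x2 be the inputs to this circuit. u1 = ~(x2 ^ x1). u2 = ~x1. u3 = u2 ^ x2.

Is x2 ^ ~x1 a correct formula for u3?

u2 = ~x1
u3 = u2 ^ x2 = ~x1 ^ x2
At x1=0, x2=1: circuit gives 0, formula gives 0.
At x1=0, x2=0: circuit gives 1, formula gives 1.
Agrees on all 4 inputs.

Yes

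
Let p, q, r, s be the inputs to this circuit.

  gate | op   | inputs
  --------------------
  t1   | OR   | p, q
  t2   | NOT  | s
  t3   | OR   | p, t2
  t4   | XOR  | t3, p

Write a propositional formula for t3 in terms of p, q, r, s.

p OR NOT s

t2 = NOT s
t3 = p OR t2 = p OR NOT s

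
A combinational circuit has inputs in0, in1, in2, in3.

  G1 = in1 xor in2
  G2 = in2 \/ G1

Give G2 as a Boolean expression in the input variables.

in2 \/ (in1 xor in2)

G1 = in1 xor in2
G2 = in2 \/ G1 = in2 \/ (in1 xor in2)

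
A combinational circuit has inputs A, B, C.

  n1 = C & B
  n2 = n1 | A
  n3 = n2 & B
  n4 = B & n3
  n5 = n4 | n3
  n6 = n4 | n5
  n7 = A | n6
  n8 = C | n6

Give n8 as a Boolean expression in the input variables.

C | ((B & (((C & B) | A) & B)) | ((B & (((C & B) | A) & B)) | (((C & B) | A) & B)))

n1 = C & B
n2 = n1 | A = (C & B) | A
n3 = n2 & B = ((C & B) | A) & B
n4 = B & n3 = B & (((C & B) | A) & B)
n5 = n4 | n3 = (B & (((C & B) | A) & B)) | (((C & B) | A) & B)
n6 = n4 | n5 = (B & (((C & B) | A) & B)) | ((B & (((C & B) | A) & B)) | (((C & B) | A) & B))
n8 = C | n6 = C | ((B & (((C & B) | A) & B)) | ((B & (((C & B) | A) & B)) | (((C & B) | A) & B)))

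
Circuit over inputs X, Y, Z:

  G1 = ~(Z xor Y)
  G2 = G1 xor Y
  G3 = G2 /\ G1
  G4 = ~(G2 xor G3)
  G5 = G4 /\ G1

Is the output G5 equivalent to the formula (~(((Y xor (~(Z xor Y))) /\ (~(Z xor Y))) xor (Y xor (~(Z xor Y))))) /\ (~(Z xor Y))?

G1 = ~(Z xor Y)
G2 = G1 xor Y = (~(Z xor Y)) xor Y
G3 = G2 /\ G1 = ((~(Z xor Y)) xor Y) /\ (~(Z xor Y))
G4 = ~(G2 xor G3) = ~(((~(Z xor Y)) xor Y) xor (((~(Z xor Y)) xor Y) /\ (~(Z xor Y))))
G5 = G4 /\ G1 = (~(((~(Z xor Y)) xor Y) xor (((~(Z xor Y)) xor Y) /\ (~(Z xor Y))))) /\ (~(Z xor Y))
At X=0, Y=0, Z=1: circuit gives 0, formula gives 0.
At X=0, Y=0, Z=0: circuit gives 1, formula gives 1.
Agrees on all 8 inputs.

Yes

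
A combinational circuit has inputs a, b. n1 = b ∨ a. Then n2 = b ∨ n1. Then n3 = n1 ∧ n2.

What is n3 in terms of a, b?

n1 = b ∨ a
n2 = b ∨ n1 = b ∨ (b ∨ a)
n3 = n1 ∧ n2 = (b ∨ a) ∧ (b ∨ (b ∨ a))

(b ∨ a) ∧ (b ∨ (b ∨ a))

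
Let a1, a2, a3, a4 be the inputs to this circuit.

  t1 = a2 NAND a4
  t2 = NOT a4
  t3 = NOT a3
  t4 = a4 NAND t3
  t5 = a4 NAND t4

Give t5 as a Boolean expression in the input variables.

a4 NAND (a4 NAND NOT a3)

t3 = NOT a3
t4 = a4 NAND t3 = a4 NAND NOT a3
t5 = a4 NAND t4 = a4 NAND (a4 NAND NOT a3)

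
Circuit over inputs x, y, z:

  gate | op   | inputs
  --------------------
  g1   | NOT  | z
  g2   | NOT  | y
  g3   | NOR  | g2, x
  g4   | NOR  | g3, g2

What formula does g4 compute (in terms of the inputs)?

(NOT y NOR x) NOR NOT y

g2 = NOT y
g3 = g2 NOR x = NOT y NOR x
g4 = g3 NOR g2 = (NOT y NOR x) NOR NOT y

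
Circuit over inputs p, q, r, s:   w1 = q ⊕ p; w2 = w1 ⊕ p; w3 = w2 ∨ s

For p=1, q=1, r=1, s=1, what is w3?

w1 = 1 ⊕ 1 = 0
w2 = 0 ⊕ 1 = 1
w3 = 1 ∨ 1 = 1

1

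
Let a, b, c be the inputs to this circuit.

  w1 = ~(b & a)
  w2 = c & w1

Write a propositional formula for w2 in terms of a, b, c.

c & (~(b & a))

w1 = ~(b & a)
w2 = c & w1 = c & (~(b & a))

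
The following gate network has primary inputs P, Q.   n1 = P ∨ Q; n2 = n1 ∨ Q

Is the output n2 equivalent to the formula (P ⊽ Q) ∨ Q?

n1 = P ∨ Q
n2 = n1 ∨ Q = (P ∨ Q) ∨ Q
At P=0, Q=0: circuit gives 0, formula gives 1.

No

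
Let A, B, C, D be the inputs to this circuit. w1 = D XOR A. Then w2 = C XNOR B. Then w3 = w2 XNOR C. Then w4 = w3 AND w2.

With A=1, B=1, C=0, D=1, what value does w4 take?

0

w2 = 0 XNOR 1 = 0
w3 = 0 XNOR 0 = 1
w4 = 1 AND 0 = 0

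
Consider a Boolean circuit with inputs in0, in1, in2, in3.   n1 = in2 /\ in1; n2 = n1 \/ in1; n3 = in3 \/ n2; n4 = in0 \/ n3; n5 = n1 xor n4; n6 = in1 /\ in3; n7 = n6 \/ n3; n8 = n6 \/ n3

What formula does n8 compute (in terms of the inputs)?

(in1 /\ in3) \/ (in3 \/ ((in2 /\ in1) \/ in1))

n1 = in2 /\ in1
n2 = n1 \/ in1 = (in2 /\ in1) \/ in1
n3 = in3 \/ n2 = in3 \/ ((in2 /\ in1) \/ in1)
n6 = in1 /\ in3
n8 = n6 \/ n3 = (in1 /\ in3) \/ (in3 \/ ((in2 /\ in1) \/ in1))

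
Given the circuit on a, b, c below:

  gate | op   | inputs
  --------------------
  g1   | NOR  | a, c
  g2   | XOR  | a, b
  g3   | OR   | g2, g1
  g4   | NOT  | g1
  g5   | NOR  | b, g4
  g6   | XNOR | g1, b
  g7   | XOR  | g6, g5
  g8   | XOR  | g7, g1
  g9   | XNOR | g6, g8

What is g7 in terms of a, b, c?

g1 = a NOR c
g4 = NOT g1 = NOT (a NOR c)
g5 = b NOR g4 = b NOR NOT (a NOR c)
g6 = g1 XNOR b = (a NOR c) XNOR b
g7 = g6 XOR g5 = ((a NOR c) XNOR b) XOR (b NOR NOT (a NOR c))

((a NOR c) XNOR b) XOR (b NOR NOT (a NOR c))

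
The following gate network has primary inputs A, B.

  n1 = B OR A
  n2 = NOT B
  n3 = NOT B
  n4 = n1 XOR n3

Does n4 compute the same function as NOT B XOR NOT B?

No

n1 = B OR A
n3 = NOT B
n4 = n1 XOR n3 = (B OR A) XOR NOT B
At A=0, B=0: circuit gives 1, formula gives 0.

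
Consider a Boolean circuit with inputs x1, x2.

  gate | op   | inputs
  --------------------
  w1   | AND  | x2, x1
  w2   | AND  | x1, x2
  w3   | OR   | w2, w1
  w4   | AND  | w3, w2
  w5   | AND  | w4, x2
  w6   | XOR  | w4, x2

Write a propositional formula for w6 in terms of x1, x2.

w1 = x2 AND x1
w2 = x1 AND x2
w3 = w2 OR w1 = (x1 AND x2) OR (x2 AND x1)
w4 = w3 AND w2 = ((x1 AND x2) OR (x2 AND x1)) AND (x1 AND x2)
w6 = w4 XOR x2 = (((x1 AND x2) OR (x2 AND x1)) AND (x1 AND x2)) XOR x2

(((x1 AND x2) OR (x2 AND x1)) AND (x1 AND x2)) XOR x2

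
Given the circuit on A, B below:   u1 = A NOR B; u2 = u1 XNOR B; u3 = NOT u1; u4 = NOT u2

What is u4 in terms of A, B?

NOT ((A NOR B) XNOR B)

u1 = A NOR B
u2 = u1 XNOR B = (A NOR B) XNOR B
u4 = NOT u2 = NOT ((A NOR B) XNOR B)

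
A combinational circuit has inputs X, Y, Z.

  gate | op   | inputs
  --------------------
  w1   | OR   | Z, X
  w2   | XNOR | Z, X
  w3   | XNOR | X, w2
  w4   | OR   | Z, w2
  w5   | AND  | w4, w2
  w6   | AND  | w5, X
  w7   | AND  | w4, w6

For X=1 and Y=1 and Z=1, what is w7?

w2 = 1 XNOR 1 = 1
w4 = 1 OR 1 = 1
w5 = 1 AND 1 = 1
w6 = 1 AND 1 = 1
w7 = 1 AND 1 = 1

1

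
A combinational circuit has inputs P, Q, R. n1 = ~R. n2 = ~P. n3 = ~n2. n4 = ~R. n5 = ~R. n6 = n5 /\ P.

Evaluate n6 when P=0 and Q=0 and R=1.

n5 = ~1 = 0
n6 = 0 /\ 0 = 0

0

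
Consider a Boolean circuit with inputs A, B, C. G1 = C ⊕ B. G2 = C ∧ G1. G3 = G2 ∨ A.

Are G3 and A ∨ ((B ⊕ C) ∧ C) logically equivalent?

G1 = C ⊕ B
G2 = C ∧ G1 = C ∧ (C ⊕ B)
G3 = G2 ∨ A = (C ∧ (C ⊕ B)) ∨ A
At A=0, B=0, C=0: circuit gives 0, formula gives 0.
At A=0, B=0, C=1: circuit gives 1, formula gives 1.
Agrees on all 8 inputs.

Yes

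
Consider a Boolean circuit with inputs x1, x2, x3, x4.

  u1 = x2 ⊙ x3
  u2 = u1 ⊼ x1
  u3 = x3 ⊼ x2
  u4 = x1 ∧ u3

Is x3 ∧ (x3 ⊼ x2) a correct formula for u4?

u3 = x3 ⊼ x2
u4 = x1 ∧ u3 = x1 ∧ (x3 ⊼ x2)
At x1=0, x2=0, x3=1, x4=0: circuit gives 0, formula gives 1.

No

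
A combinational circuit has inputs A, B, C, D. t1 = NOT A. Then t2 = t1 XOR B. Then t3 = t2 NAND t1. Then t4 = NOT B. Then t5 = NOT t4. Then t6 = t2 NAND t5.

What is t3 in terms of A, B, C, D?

(NOT A XOR B) NAND NOT A

t1 = NOT A
t2 = t1 XOR B = NOT A XOR B
t3 = t2 NAND t1 = (NOT A XOR B) NAND NOT A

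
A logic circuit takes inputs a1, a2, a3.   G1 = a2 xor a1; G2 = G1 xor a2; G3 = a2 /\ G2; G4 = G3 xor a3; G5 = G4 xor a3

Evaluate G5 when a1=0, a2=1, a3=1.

G1 = 1 xor 0 = 1
G2 = 1 xor 1 = 0
G3 = 1 /\ 0 = 0
G4 = 0 xor 1 = 1
G5 = 1 xor 1 = 0

0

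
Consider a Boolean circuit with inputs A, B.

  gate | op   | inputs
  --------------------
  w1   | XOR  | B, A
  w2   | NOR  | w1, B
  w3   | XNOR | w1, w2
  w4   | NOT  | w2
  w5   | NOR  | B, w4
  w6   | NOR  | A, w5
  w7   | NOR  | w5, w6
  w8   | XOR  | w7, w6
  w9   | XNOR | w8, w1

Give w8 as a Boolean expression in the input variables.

w1 = B XOR A
w2 = w1 NOR B = (B XOR A) NOR B
w4 = NOT w2 = NOT ((B XOR A) NOR B)
w5 = B NOR w4 = B NOR NOT ((B XOR A) NOR B)
w6 = A NOR w5 = A NOR (B NOR NOT ((B XOR A) NOR B))
w7 = w5 NOR w6 = (B NOR NOT ((B XOR A) NOR B)) NOR (A NOR (B NOR NOT ((B XOR A) NOR B)))
w8 = w7 XOR w6 = ((B NOR NOT ((B XOR A) NOR B)) NOR (A NOR (B NOR NOT ((B XOR A) NOR B)))) XOR (A NOR (B NOR NOT ((B XOR A) NOR B)))

((B NOR NOT ((B XOR A) NOR B)) NOR (A NOR (B NOR NOT ((B XOR A) NOR B)))) XOR (A NOR (B NOR NOT ((B XOR A) NOR B)))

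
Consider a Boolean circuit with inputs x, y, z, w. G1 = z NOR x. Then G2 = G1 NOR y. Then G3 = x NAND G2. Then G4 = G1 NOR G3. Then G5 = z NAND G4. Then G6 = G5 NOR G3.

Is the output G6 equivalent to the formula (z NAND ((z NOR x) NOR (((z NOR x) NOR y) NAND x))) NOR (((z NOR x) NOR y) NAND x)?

Yes

G1 = z NOR x
G2 = G1 NOR y = (z NOR x) NOR y
G3 = x NAND G2 = x NAND ((z NOR x) NOR y)
G4 = G1 NOR G3 = (z NOR x) NOR (x NAND ((z NOR x) NOR y))
G5 = z NAND G4 = z NAND ((z NOR x) NOR (x NAND ((z NOR x) NOR y)))
G6 = G5 NOR G3 = (z NAND ((z NOR x) NOR (x NAND ((z NOR x) NOR y)))) NOR (x NAND ((z NOR x) NOR y))
At x=0, y=0, z=0, w=0: circuit gives 0, formula gives 0.
At x=1, y=0, z=1, w=0: circuit gives 1, formula gives 1.
Agrees on all 16 inputs.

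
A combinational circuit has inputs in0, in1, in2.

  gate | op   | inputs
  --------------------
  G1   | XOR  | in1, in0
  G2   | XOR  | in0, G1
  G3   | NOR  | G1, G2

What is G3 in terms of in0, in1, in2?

G1 = in1 XOR in0
G2 = in0 XOR G1 = in0 XOR (in1 XOR in0)
G3 = G1 NOR G2 = (in1 XOR in0) NOR (in0 XOR (in1 XOR in0))

(in1 XOR in0) NOR (in0 XOR (in1 XOR in0))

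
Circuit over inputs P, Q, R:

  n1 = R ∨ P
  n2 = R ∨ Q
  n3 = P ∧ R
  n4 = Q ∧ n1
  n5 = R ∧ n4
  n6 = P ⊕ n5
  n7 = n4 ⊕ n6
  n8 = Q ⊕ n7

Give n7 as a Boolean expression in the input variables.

(Q ∧ (R ∨ P)) ⊕ (P ⊕ (R ∧ (Q ∧ (R ∨ P))))

n1 = R ∨ P
n4 = Q ∧ n1 = Q ∧ (R ∨ P)
n5 = R ∧ n4 = R ∧ (Q ∧ (R ∨ P))
n6 = P ⊕ n5 = P ⊕ (R ∧ (Q ∧ (R ∨ P)))
n7 = n4 ⊕ n6 = (Q ∧ (R ∨ P)) ⊕ (P ⊕ (R ∧ (Q ∧ (R ∨ P))))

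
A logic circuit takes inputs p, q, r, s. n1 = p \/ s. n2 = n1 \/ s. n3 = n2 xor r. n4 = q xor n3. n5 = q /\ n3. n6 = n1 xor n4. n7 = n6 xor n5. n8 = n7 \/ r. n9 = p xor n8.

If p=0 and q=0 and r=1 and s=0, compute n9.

1

n1 = 0 \/ 0 = 0
n2 = 0 \/ 0 = 0
n3 = 0 xor 1 = 1
n4 = 0 xor 1 = 1
n5 = 0 /\ 1 = 0
n6 = 0 xor 1 = 1
n7 = 1 xor 0 = 1
n8 = 1 \/ 1 = 1
n9 = 0 xor 1 = 1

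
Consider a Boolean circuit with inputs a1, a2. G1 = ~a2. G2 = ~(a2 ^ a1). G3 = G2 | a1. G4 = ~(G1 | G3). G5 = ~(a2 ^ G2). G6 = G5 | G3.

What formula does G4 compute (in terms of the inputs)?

~(~a2 | ((~(a2 ^ a1)) | a1))

G1 = ~a2
G2 = ~(a2 ^ a1)
G3 = G2 | a1 = (~(a2 ^ a1)) | a1
G4 = ~(G1 | G3) = ~(~a2 | ((~(a2 ^ a1)) | a1))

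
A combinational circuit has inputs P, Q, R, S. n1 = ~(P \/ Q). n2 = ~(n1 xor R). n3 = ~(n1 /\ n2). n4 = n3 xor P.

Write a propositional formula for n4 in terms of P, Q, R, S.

n1 = ~(P \/ Q)
n2 = ~(n1 xor R) = ~((~(P \/ Q)) xor R)
n3 = ~(n1 /\ n2) = ~((~(P \/ Q)) /\ (~((~(P \/ Q)) xor R)))
n4 = n3 xor P = (~((~(P \/ Q)) /\ (~((~(P \/ Q)) xor R)))) xor P

(~((~(P \/ Q)) /\ (~((~(P \/ Q)) xor R)))) xor P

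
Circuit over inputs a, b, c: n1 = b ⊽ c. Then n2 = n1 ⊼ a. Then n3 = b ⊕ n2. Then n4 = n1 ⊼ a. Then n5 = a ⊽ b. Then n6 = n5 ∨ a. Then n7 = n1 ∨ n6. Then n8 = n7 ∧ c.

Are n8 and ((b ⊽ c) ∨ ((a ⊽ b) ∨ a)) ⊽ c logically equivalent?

No

n1 = b ⊽ c
n5 = a ⊽ b
n6 = n5 ∨ a = (a ⊽ b) ∨ a
n7 = n1 ∨ n6 = (b ⊽ c) ∨ ((a ⊽ b) ∨ a)
n8 = n7 ∧ c = ((b ⊽ c) ∨ ((a ⊽ b) ∨ a)) ∧ c
At a=0, b=0, c=1: circuit gives 1, formula gives 0.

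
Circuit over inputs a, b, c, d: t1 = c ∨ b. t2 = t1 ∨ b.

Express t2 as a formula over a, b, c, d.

t1 = c ∨ b
t2 = t1 ∨ b = (c ∨ b) ∨ b

(c ∨ b) ∨ b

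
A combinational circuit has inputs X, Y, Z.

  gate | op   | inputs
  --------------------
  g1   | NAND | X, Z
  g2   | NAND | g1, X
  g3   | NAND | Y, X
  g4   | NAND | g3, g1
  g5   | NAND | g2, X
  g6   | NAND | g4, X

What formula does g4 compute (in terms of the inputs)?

(Y NAND X) NAND (X NAND Z)

g1 = X NAND Z
g3 = Y NAND X
g4 = g3 NAND g1 = (Y NAND X) NAND (X NAND Z)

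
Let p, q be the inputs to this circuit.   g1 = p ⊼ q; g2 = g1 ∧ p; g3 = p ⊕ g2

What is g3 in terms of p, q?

p ⊕ ((p ⊼ q) ∧ p)

g1 = p ⊼ q
g2 = g1 ∧ p = (p ⊼ q) ∧ p
g3 = p ⊕ g2 = p ⊕ ((p ⊼ q) ∧ p)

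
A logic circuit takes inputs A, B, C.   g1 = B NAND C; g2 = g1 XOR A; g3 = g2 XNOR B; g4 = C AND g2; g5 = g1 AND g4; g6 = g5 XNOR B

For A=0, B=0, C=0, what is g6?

1

g1 = 0 NAND 0 = 1
g2 = 1 XOR 0 = 1
g4 = 0 AND 1 = 0
g5 = 1 AND 0 = 0
g6 = 0 XNOR 0 = 1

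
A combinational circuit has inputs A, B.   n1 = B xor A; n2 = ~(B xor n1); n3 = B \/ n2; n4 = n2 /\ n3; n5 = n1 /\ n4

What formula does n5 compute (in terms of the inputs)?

n1 = B xor A
n2 = ~(B xor n1) = ~(B xor (B xor A))
n3 = B \/ n2 = B \/ (~(B xor (B xor A)))
n4 = n2 /\ n3 = (~(B xor (B xor A))) /\ (B \/ (~(B xor (B xor A))))
n5 = n1 /\ n4 = (B xor A) /\ ((~(B xor (B xor A))) /\ (B \/ (~(B xor (B xor A)))))

(B xor A) /\ ((~(B xor (B xor A))) /\ (B \/ (~(B xor (B xor A)))))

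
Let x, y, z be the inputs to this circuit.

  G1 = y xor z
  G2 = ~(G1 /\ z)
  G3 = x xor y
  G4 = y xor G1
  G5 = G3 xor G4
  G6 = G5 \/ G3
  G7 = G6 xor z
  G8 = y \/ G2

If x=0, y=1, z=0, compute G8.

1

G1 = 1 xor 0 = 1
G2 = ~(1 /\ 0) = 1
G8 = 1 \/ 1 = 1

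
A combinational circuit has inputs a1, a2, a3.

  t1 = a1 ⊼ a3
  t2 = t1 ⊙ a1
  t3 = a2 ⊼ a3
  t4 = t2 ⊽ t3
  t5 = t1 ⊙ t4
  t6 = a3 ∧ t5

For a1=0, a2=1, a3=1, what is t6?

1

t1 = 0 ⊼ 1 = 1
t2 = 1 ⊙ 0 = 0
t3 = 1 ⊼ 1 = 0
t4 = 0 ⊽ 0 = 1
t5 = 1 ⊙ 1 = 1
t6 = 1 ∧ 1 = 1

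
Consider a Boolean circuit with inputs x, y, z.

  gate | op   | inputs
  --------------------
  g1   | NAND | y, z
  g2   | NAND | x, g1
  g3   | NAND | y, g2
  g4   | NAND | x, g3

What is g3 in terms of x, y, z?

g1 = y NAND z
g2 = x NAND g1 = x NAND (y NAND z)
g3 = y NAND g2 = y NAND (x NAND (y NAND z))

y NAND (x NAND (y NAND z))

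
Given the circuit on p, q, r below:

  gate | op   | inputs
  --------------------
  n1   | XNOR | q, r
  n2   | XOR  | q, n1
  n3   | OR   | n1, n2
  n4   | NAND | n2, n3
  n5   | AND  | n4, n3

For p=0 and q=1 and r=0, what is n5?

0

n1 = 1 XNOR 0 = 0
n2 = 1 XOR 0 = 1
n3 = 0 OR 1 = 1
n4 = 1 NAND 1 = 0
n5 = 0 AND 1 = 0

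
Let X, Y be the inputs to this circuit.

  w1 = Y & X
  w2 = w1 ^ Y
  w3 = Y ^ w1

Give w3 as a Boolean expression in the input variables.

Y ^ (Y & X)

w1 = Y & X
w3 = Y ^ w1 = Y ^ (Y & X)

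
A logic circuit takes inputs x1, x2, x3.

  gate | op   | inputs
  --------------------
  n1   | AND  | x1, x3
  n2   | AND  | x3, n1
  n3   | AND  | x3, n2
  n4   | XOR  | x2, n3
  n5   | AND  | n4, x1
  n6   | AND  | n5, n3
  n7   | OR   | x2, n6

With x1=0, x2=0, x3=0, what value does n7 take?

0

n1 = 0 AND 0 = 0
n2 = 0 AND 0 = 0
n3 = 0 AND 0 = 0
n4 = 0 XOR 0 = 0
n5 = 0 AND 0 = 0
n6 = 0 AND 0 = 0
n7 = 0 OR 0 = 0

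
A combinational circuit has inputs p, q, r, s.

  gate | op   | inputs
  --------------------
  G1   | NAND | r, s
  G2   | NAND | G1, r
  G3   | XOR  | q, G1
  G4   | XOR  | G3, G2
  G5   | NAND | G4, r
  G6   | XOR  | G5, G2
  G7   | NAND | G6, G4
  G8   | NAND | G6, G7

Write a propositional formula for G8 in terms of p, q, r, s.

G1 = r NAND s
G2 = G1 NAND r = (r NAND s) NAND r
G3 = q XOR G1 = q XOR (r NAND s)
G4 = G3 XOR G2 = (q XOR (r NAND s)) XOR ((r NAND s) NAND r)
G5 = G4 NAND r = ((q XOR (r NAND s)) XOR ((r NAND s) NAND r)) NAND r
G6 = G5 XOR G2 = (((q XOR (r NAND s)) XOR ((r NAND s) NAND r)) NAND r) XOR ((r NAND s) NAND r)
G7 = G6 NAND G4 = ((((q XOR (r NAND s)) XOR ((r NAND s) NAND r)) NAND r) XOR ((r NAND s) NAND r)) NAND ((q XOR (r NAND s)) XOR ((r NAND s) NAND r))
G8 = G6 NAND G7 = ((((q XOR (r NAND s)) XOR ((r NAND s) NAND r)) NAND r) XOR ((r NAND s) NAND r)) NAND (((((q XOR (r NAND s)) XOR ((r NAND s) NAND r)) NAND r) XOR ((r NAND s) NAND r)) NAND ((q XOR (r NAND s)) XOR ((r NAND s) NAND r)))

((((q XOR (r NAND s)) XOR ((r NAND s) NAND r)) NAND r) XOR ((r NAND s) NAND r)) NAND (((((q XOR (r NAND s)) XOR ((r NAND s) NAND r)) NAND r) XOR ((r NAND s) NAND r)) NAND ((q XOR (r NAND s)) XOR ((r NAND s) NAND r)))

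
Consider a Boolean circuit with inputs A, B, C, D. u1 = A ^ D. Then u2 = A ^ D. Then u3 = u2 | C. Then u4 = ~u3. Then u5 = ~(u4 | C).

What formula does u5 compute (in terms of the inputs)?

~(~((A ^ D) | C) | C)

u2 = A ^ D
u3 = u2 | C = (A ^ D) | C
u4 = ~u3 = ~((A ^ D) | C)
u5 = ~(u4 | C) = ~(~((A ^ D) | C) | C)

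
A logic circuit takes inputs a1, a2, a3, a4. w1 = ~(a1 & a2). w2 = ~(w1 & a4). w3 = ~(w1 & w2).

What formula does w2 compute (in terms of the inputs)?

w1 = ~(a1 & a2)
w2 = ~(w1 & a4) = ~((~(a1 & a2)) & a4)

~((~(a1 & a2)) & a4)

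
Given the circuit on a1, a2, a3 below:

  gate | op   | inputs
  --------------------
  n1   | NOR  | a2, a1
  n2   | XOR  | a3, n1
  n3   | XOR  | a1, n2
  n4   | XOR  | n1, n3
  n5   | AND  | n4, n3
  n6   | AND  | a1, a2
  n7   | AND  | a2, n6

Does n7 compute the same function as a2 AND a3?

No

n6 = a1 AND a2
n7 = a2 AND n6 = a2 AND (a1 AND a2)
At a1=0, a2=1, a3=1: circuit gives 0, formula gives 1.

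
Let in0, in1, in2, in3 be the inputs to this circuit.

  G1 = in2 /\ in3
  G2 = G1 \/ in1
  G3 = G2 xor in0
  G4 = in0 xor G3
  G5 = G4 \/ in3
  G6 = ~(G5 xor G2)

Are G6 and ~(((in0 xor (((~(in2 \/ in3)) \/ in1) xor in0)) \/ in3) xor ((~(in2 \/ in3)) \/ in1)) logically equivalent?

No

G1 = in2 /\ in3
G2 = G1 \/ in1 = (in2 /\ in3) \/ in1
G3 = G2 xor in0 = ((in2 /\ in3) \/ in1) xor in0
G4 = in0 xor G3 = in0 xor (((in2 /\ in3) \/ in1) xor in0)
G5 = G4 \/ in3 = (in0 xor (((in2 /\ in3) \/ in1) xor in0)) \/ in3
G6 = ~(G5 xor G2) = ~(((in0 xor (((in2 /\ in3) \/ in1) xor in0)) \/ in3) xor ((in2 /\ in3) \/ in1))
At in0=0, in1=0, in2=1, in3=1: circuit gives 1, formula gives 0.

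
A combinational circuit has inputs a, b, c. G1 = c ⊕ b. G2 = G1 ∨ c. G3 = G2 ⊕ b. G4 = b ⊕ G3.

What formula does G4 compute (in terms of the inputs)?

b ⊕ (((c ⊕ b) ∨ c) ⊕ b)

G1 = c ⊕ b
G2 = G1 ∨ c = (c ⊕ b) ∨ c
G3 = G2 ⊕ b = ((c ⊕ b) ∨ c) ⊕ b
G4 = b ⊕ G3 = b ⊕ (((c ⊕ b) ∨ c) ⊕ b)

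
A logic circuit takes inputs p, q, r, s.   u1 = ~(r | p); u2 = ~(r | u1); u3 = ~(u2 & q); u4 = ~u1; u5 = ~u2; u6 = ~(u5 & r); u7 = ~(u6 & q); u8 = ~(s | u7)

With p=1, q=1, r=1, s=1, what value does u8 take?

u1 = ~(1 | 1) = 0
u2 = ~(1 | 0) = 0
u5 = ~0 = 1
u6 = ~(1 & 1) = 0
u7 = ~(0 & 1) = 1
u8 = ~(1 | 1) = 0

0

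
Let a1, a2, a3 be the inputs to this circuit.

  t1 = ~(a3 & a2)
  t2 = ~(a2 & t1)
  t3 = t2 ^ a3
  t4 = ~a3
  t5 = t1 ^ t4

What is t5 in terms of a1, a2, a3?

t1 = ~(a3 & a2)
t4 = ~a3
t5 = t1 ^ t4 = (~(a3 & a2)) ^ ~a3

(~(a3 & a2)) ^ ~a3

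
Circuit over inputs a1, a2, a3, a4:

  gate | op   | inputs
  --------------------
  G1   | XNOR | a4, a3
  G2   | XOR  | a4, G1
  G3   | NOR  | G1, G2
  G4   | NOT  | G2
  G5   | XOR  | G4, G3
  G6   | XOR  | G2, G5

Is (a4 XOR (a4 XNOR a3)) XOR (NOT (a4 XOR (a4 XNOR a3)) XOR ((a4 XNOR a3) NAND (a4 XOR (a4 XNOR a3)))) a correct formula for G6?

No

G1 = a4 XNOR a3
G2 = a4 XOR G1 = a4 XOR (a4 XNOR a3)
G3 = G1 NOR G2 = (a4 XNOR a3) NOR (a4 XOR (a4 XNOR a3))
G4 = NOT G2 = NOT (a4 XOR (a4 XNOR a3))
G5 = G4 XOR G3 = NOT (a4 XOR (a4 XNOR a3)) XOR ((a4 XNOR a3) NOR (a4 XOR (a4 XNOR a3)))
G6 = G2 XOR G5 = (a4 XOR (a4 XNOR a3)) XOR (NOT (a4 XOR (a4 XNOR a3)) XOR ((a4 XNOR a3) NOR (a4 XOR (a4 XNOR a3))))
At a1=0, a2=0, a3=0, a4=1: circuit gives 1, formula gives 0.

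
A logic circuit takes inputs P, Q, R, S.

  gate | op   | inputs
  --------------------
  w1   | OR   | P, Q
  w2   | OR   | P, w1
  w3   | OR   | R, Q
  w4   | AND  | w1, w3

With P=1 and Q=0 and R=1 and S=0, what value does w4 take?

w1 = 1 OR 0 = 1
w3 = 1 OR 0 = 1
w4 = 1 AND 1 = 1

1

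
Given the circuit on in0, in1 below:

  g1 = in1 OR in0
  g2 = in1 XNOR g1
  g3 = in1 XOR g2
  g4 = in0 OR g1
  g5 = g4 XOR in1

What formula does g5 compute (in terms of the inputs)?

g1 = in1 OR in0
g4 = in0 OR g1 = in0 OR (in1 OR in0)
g5 = g4 XOR in1 = (in0 OR (in1 OR in0)) XOR in1

(in0 OR (in1 OR in0)) XOR in1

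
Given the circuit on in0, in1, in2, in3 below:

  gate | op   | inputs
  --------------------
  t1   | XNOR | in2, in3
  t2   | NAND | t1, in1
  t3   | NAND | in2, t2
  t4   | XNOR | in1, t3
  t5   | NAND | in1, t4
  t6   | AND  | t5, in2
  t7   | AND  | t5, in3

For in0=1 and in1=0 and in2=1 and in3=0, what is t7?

0

t1 = 1 XNOR 0 = 0
t2 = 0 NAND 0 = 1
t3 = 1 NAND 1 = 0
t4 = 0 XNOR 0 = 1
t5 = 0 NAND 1 = 1
t7 = 1 AND 0 = 0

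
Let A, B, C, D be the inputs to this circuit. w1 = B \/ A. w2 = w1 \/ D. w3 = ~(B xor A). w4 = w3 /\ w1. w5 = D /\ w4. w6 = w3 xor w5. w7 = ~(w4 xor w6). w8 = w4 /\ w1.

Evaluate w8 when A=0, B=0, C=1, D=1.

0

w1 = 0 \/ 0 = 0
w3 = ~(0 xor 0) = 1
w4 = 1 /\ 0 = 0
w8 = 0 /\ 0 = 0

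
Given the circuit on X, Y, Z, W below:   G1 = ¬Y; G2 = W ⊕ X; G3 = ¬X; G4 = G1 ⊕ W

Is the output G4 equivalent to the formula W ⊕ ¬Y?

Yes

G1 = ¬Y
G4 = G1 ⊕ W = ¬Y ⊕ W
At X=0, Y=0, Z=0, W=1: circuit gives 0, formula gives 0.
At X=0, Y=0, Z=0, W=0: circuit gives 1, formula gives 1.
Agrees on all 16 inputs.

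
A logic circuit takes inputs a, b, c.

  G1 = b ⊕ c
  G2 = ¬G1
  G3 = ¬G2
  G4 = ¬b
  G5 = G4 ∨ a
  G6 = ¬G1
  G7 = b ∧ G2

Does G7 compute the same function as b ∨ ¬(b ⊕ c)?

No

G1 = b ⊕ c
G2 = ¬G1 = ¬(b ⊕ c)
G7 = b ∧ G2 = b ∧ ¬(b ⊕ c)
At a=0, b=0, c=0: circuit gives 0, formula gives 1.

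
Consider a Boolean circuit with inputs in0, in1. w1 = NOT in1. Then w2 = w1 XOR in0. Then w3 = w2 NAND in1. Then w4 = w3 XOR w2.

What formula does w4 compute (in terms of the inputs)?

w1 = NOT in1
w2 = w1 XOR in0 = NOT in1 XOR in0
w3 = w2 NAND in1 = (NOT in1 XOR in0) NAND in1
w4 = w3 XOR w2 = ((NOT in1 XOR in0) NAND in1) XOR (NOT in1 XOR in0)

((NOT in1 XOR in0) NAND in1) XOR (NOT in1 XOR in0)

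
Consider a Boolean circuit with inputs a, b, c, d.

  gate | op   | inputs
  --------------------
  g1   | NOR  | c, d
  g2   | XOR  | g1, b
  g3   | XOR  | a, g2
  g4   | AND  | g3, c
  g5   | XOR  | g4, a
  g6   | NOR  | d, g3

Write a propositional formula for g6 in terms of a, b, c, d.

d NOR (a XOR ((c NOR d) XOR b))

g1 = c NOR d
g2 = g1 XOR b = (c NOR d) XOR b
g3 = a XOR g2 = a XOR ((c NOR d) XOR b)
g6 = d NOR g3 = d NOR (a XOR ((c NOR d) XOR b))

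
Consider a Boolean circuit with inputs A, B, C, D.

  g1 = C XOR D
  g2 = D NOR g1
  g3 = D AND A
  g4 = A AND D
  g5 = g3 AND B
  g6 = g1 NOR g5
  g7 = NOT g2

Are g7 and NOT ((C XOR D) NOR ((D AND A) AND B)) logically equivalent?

g1 = C XOR D
g2 = D NOR g1 = D NOR (C XOR D)
g7 = NOT g2 = NOT (D NOR (C XOR D))
At A=0, B=0, C=1, D=1: circuit gives 1, formula gives 0.

No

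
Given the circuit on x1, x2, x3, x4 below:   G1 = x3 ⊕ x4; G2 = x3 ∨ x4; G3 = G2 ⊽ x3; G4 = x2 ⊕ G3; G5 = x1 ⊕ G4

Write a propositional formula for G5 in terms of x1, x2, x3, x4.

x1 ⊕ (x2 ⊕ ((x3 ∨ x4) ⊽ x3))

G2 = x3 ∨ x4
G3 = G2 ⊽ x3 = (x3 ∨ x4) ⊽ x3
G4 = x2 ⊕ G3 = x2 ⊕ ((x3 ∨ x4) ⊽ x3)
G5 = x1 ⊕ G4 = x1 ⊕ (x2 ⊕ ((x3 ∨ x4) ⊽ x3))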